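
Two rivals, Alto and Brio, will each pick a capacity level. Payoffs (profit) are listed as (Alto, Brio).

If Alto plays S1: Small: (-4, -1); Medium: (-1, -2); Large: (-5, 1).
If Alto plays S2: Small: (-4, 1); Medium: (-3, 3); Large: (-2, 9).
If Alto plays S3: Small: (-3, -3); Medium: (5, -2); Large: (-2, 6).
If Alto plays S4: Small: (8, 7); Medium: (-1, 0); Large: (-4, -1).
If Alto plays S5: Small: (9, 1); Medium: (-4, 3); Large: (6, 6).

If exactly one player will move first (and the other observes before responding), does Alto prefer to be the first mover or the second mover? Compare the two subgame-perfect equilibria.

If Alto leads: Brio's best replies are S1→Large, S2→Large, S3→Large, S4→Small, S5→Large; Alto's induced payoffs -5, -2, -2, 8, 6; outcome (S4, Small), payoffs (8, 7).
If Brio leads: Alto's best replies are Small→S5, Medium→S3, Large→S5; Brio's induced payoffs 1, -2, 6; outcome (S5, Large), payoffs (6, 6).
Alto gets 8 moving first and 6 moving second, so Alto prefers to move first.

first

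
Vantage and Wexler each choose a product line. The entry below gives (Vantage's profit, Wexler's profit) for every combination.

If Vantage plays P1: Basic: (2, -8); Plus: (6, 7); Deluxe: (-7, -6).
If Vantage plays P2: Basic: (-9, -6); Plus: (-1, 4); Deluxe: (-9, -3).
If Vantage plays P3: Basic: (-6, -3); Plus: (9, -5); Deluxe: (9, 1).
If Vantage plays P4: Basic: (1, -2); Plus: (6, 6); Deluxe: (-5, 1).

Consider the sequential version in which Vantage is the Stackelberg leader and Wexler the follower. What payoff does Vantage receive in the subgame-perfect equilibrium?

9

Solve by backward induction (Vantage leads).
- P1 → Wexler plays Plus (best of -8, 7, -6); Vantage gets 6.
- P2 → Wexler plays Plus (best of -6, 4, -3); Vantage gets -1.
- P3 → Wexler plays Deluxe (best of -3, -5, 1); Vantage gets 9.
- P4 → Wexler plays Plus (best of -2, 6, 1); Vantage gets 6.
Maximizing over 6, -1, 9, 6, Vantage chooses P3. Subgame-perfect outcome: (P3, Deluxe) with payoffs (9, 1).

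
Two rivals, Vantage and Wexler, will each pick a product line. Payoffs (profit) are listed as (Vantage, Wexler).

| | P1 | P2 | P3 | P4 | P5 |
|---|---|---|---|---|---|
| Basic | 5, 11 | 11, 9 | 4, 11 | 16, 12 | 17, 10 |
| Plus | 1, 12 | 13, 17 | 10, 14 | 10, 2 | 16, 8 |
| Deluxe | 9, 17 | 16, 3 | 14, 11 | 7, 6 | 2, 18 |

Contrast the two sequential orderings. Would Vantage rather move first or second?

If Vantage leads: Wexler's best replies are Basic→P4, Plus→P2, Deluxe→P5; Vantage's induced payoffs 16, 13, 2; outcome (Basic, P4), payoffs (16, 12).
If Wexler leads: Vantage's best replies are P1→Deluxe, P2→Deluxe, P3→Deluxe, P4→Basic, P5→Basic; Wexler's induced payoffs 17, 3, 11, 12, 10; outcome (Deluxe, P1), payoffs (9, 17).
Vantage gets 16 moving first and 9 moving second, so Vantage prefers to move first.

first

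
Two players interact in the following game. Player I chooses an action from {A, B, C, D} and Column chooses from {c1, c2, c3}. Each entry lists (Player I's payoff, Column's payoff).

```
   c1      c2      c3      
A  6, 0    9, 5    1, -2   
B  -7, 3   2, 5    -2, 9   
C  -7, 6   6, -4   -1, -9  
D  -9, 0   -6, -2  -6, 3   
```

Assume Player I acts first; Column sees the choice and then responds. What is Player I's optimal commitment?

Solve by backward induction (Player I leads).
- A: BR = c2, leader payoff 9.
- B: BR = c3, leader payoff -2.
- C: BR = c1, leader payoff -7.
- D: BR = c3, leader payoff -6.
Among 9, -2, -7, -6, the best is 9 at A. Subgame-perfect outcome: (A, c2) with payoffs (9, 5).

A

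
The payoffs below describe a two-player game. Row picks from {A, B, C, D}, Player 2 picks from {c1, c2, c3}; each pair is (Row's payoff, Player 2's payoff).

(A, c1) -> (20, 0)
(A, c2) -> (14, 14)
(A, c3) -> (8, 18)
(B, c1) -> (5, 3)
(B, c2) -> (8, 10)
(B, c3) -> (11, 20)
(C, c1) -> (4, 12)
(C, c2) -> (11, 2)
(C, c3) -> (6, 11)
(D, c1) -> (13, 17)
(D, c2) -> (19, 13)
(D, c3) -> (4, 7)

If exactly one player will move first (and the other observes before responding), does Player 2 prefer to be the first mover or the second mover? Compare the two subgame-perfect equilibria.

If Row leads: Player 2's best replies are A→c3, B→c3, C→c1, D→c1; Row's induced payoffs 8, 11, 4, 13; outcome (D, c1), payoffs (13, 17).
If Player 2 leads: Row's best replies are c1→A, c2→D, c3→B; Player 2's induced payoffs 0, 13, 20; outcome (B, c3), payoffs (11, 20).
Player 2 gets 20 moving first and 17 moving second, so Player 2 prefers to move first.

first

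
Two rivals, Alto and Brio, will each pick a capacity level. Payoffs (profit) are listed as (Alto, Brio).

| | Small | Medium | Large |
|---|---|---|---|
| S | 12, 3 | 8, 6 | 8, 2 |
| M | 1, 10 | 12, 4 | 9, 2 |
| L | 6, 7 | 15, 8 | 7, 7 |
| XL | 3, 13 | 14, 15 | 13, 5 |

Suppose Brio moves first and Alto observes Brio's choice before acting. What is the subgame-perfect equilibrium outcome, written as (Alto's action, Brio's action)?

Solve by backward induction (Brio leads).
- Small: BR = S, leader payoff 3.
- Medium: BR = L, leader payoff 8.
- Large: BR = XL, leader payoff 5.
Among 3, 8, 5, the best is 8 at Medium. Subgame-perfect outcome: (L, Medium) with payoffs (15, 8).

(L, Medium)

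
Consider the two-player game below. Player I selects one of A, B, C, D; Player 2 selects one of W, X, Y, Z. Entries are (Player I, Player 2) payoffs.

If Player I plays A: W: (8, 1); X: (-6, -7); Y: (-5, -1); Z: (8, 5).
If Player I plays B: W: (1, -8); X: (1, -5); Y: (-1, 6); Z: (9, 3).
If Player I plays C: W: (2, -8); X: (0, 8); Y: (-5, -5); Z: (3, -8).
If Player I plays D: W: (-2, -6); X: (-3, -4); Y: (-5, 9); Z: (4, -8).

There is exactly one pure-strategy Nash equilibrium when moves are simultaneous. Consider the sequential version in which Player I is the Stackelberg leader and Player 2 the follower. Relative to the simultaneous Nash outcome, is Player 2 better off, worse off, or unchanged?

worse off

Work backward from Player 2's decision.
- A: Player 2 compares 1, -7, -1, 5 and picks Z; Player I would get 8.
- B: Player 2 compares -8, -5, 6, 3 and picks Y; Player I would get -1.
- C: Player 2 compares -8, 8, -5, -8 and picks X; Player I would get 0.
- D: Player 2 compares -6, -4, 9, -8 and picks Y; Player I would get -5.
Maximizing over 8, -1, 0, -5, Player I chooses A. Subgame-perfect outcome: (A, Z) with payoffs (8, 5).
Now find the simultaneous Nash equilibrium.
Player I's best replies: W→A; X→B; Y→B; Z→B.
Player 2's best replies: A→Z; B→Y; C→X; D→Y.
The unique mutual best reply is (B, Y), giving (-1, 6).
Player 2 earns 5 sequentially versus 6 at the Nash outcome: worse off.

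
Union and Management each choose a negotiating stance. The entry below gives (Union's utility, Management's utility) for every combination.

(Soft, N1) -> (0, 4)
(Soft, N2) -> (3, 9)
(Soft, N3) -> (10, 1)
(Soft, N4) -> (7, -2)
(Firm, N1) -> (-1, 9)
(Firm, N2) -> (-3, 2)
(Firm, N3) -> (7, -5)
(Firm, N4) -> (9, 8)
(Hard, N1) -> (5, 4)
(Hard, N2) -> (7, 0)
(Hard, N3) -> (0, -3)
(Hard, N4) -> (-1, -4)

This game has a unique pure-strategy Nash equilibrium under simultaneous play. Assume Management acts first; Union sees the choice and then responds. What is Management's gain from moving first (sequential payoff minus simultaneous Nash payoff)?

Backward induction with Management moving first.
- N1: Union compares 0, -1, 5 and picks Hard; Management would get 4.
- N2: Union compares 3, -3, 7 and picks Hard; Management would get 0.
- N3: Union compares 10, 7, 0 and picks Soft; Management would get 1.
- N4: Union compares 7, 9, -1 and picks Firm; Management would get 8.
Management's induced payoffs are 4, 0, 1, 8, so Management commits to N4. Subgame-perfect outcome: (Firm, N4) with payoffs (9, 8).
Under simultaneous play:
Union's best replies: N1→Hard; N2→Hard; N3→Soft; N4→Firm.
Management's best replies: Soft→N2; Firm→N1; Hard→N1.
Only (Hard, N1) has each player best-responding; Nash payoffs (5, 4).
Management's commitment gain: 8 − 4 = 4.

4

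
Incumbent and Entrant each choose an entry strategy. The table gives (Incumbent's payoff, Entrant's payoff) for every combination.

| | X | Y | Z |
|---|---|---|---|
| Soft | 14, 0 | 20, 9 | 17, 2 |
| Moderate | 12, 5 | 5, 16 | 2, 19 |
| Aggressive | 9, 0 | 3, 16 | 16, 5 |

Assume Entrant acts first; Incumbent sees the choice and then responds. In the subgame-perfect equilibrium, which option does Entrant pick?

Backward induction with Entrant moving first.
- X → Incumbent plays Soft (best of 14, 12, 9); Entrant gets 0.
- Y → Incumbent plays Soft (best of 20, 5, 3); Entrant gets 9.
- Z → Incumbent plays Soft (best of 17, 2, 16); Entrant gets 2.
Among 0, 9, 2, the best is 9 at Y. Subgame-perfect outcome: (Soft, Y) with payoffs (20, 9).

Y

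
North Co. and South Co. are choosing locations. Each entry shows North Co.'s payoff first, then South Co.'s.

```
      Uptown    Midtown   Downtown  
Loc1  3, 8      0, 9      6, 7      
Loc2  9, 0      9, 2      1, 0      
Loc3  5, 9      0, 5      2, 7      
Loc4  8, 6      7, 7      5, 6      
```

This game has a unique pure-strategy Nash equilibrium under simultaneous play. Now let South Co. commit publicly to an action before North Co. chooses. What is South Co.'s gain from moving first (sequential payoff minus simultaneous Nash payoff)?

Backward induction with South Co. moving first.
- Uptown → North Co. plays Loc2 (best of 3, 9, 5, 8); South Co. gets 0.
- Midtown → North Co. plays Loc2 (best of 0, 9, 0, 7); South Co. gets 2.
- Downtown → North Co. plays Loc1 (best of 6, 1, 2, 5); South Co. gets 7.
Among 0, 2, 7, the best is 7 at Downtown. Subgame-perfect outcome: (Loc1, Downtown) with payoffs (6, 7).
For the simultaneous game, intersect best replies.
North Co.'s best replies: Uptown→Loc2; Midtown→Loc2; Downtown→Loc1.
South Co.'s best replies: Loc1→Midtown; Loc2→Midtown; Loc3→Uptown; Loc4→Midtown.
The unique mutual best reply is (Loc2, Midtown), giving (9, 2).
South Co.'s commitment gain: 7 − 2 = 5.

5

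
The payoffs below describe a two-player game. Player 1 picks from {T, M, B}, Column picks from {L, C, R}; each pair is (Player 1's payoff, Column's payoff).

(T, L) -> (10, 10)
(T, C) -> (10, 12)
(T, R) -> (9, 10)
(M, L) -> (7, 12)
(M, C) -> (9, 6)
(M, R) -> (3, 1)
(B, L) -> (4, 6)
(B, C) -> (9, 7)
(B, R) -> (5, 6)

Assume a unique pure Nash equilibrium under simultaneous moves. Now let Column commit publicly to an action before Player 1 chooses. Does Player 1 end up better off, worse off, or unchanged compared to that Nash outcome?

Player 1 best-responds to each possible Column move:
- L → Player 1 plays T (best of 10, 7, 4); Column gets 10.
- C → Player 1 plays T (best of 10, 9, 9); Column gets 12.
- R → Player 1 plays T (best of 9, 3, 5); Column gets 10.
Among 10, 12, 10, the best is 12 at C. Subgame-perfect outcome: (T, C) with payoffs (10, 12).
For the simultaneous game, intersect best replies.
Player 1's best replies: L→T; C→T; R→T.
Column's best replies: T→C; M→L; B→C.
The unique mutual best reply is (T, C), giving (10, 12).
Player 1 earns 10 sequentially versus 10 at the Nash outcome: unchanged.

unchanged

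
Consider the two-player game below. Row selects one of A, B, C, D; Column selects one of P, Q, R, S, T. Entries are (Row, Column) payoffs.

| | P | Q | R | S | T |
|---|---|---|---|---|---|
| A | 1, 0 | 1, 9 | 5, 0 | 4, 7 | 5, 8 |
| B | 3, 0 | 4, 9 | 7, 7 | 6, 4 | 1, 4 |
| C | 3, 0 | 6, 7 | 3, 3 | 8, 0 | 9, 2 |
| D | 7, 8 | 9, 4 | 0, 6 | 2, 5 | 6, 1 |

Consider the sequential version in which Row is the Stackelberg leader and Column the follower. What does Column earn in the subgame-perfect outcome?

8

Solve by backward induction (Row leads).
- A: Column compares 0, 9, 0, 7, 8 and picks Q; Row would get 1.
- B: Column compares 0, 9, 7, 4, 4 and picks Q; Row would get 4.
- C: Column compares 0, 7, 3, 0, 2 and picks Q; Row would get 6.
- D: Column compares 8, 4, 6, 5, 1 and picks P; Row would get 7.
Row's induced payoffs are 1, 4, 6, 7, so Row commits to D. Subgame-perfect outcome: (D, P) with payoffs (7, 8).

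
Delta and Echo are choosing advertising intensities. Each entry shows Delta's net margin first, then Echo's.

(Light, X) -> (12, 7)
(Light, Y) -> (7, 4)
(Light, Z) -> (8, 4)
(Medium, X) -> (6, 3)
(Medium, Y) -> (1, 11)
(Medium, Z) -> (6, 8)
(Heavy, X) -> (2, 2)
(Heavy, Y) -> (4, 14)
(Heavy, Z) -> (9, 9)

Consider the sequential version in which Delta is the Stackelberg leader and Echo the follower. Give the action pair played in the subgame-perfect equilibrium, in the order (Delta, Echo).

(Light, X)

Work backward from Echo's decision.
- Light: Echo compares 7, 4, 4 and picks X; Delta would get 12.
- Medium: Echo compares 3, 11, 8 and picks Y; Delta would get 1.
- Heavy: Echo compares 2, 14, 9 and picks Y; Delta would get 4.
Delta's induced payoffs are 12, 1, 4, so Delta commits to Light. Subgame-perfect outcome: (Light, X) with payoffs (12, 7).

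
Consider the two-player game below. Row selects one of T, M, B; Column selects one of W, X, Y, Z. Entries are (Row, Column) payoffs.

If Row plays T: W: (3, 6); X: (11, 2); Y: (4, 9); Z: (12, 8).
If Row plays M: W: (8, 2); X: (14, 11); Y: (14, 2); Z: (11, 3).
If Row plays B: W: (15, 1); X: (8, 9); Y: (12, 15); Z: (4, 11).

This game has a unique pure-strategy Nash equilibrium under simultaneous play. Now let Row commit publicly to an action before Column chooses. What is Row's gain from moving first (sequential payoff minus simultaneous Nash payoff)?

0

Solve by backward induction (Row leads).
- T → Column plays Y (best of 6, 2, 9, 8); Row gets 4.
- M → Column plays X (best of 2, 11, 2, 3); Row gets 14.
- B → Column plays Y (best of 1, 9, 15, 11); Row gets 12.
Maximizing over 4, 14, 12, Row chooses M. Subgame-perfect outcome: (M, X) with payoffs (14, 11).
For the simultaneous game, intersect best replies.
Row's best replies: W→B; X→M; Y→M; Z→T.
Column's best replies: T→Y; M→X; B→Y.
The unique mutual best reply is (M, X), giving (14, 11).
Row's commitment gain: 14 − 14 = 0.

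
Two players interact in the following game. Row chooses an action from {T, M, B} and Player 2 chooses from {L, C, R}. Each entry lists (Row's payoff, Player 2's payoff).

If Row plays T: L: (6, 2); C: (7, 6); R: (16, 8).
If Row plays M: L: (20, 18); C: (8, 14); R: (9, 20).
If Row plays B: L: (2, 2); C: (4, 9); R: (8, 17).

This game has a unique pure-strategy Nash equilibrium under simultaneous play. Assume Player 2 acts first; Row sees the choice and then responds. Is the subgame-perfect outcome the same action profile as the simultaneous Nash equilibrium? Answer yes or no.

no

Solve by backward induction (Player 2 leads).
- L: BR = M, leader payoff 18.
- C: BR = M, leader payoff 14.
- R: BR = T, leader payoff 8.
Maximizing over 18, 14, 8, Player 2 chooses L. Subgame-perfect outcome: (M, L) with payoffs (20, 18).
For the simultaneous game, intersect best replies.
Row's best replies: L→M; C→M; R→T.
Player 2's best replies: T→R; M→R; B→R.
Only (T, R) has each player best-responding; Nash payoffs (16, 8).
Sequential outcome (M, L) differs from the Nash profile (T, R).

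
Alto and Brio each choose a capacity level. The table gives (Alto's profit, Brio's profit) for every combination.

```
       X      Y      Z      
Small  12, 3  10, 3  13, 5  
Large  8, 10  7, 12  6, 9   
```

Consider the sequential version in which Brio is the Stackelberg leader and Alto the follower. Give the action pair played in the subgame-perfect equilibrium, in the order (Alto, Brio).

Alto best-responds to each possible Brio move:
- X: Alto compares 12, 8 and picks Small; Brio would get 3.
- Y: Alto compares 10, 7 and picks Small; Brio would get 3.
- Z: Alto compares 13, 6 and picks Small; Brio would get 5.
Maximizing over 3, 3, 5, Brio chooses Z. Subgame-perfect outcome: (Small, Z) with payoffs (13, 5).

(Small, Z)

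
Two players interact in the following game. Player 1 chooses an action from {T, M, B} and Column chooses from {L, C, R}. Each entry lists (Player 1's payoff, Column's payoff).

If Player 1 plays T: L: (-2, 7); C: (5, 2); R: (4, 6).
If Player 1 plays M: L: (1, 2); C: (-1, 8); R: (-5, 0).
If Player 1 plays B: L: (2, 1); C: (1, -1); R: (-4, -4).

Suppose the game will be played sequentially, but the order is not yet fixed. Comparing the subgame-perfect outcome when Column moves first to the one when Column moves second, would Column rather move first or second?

first

If Player 1 leads: Column's best replies are T→L, M→C, B→L; Player 1's induced payoffs -2, -1, 2; outcome (B, L), payoffs (2, 1).
If Column leads: Player 1's best replies are L→B, C→T, R→T; Column's induced payoffs 1, 2, 6; outcome (T, R), payoffs (4, 6).
Column gets 6 moving first and 1 moving second, so Column prefers to move first.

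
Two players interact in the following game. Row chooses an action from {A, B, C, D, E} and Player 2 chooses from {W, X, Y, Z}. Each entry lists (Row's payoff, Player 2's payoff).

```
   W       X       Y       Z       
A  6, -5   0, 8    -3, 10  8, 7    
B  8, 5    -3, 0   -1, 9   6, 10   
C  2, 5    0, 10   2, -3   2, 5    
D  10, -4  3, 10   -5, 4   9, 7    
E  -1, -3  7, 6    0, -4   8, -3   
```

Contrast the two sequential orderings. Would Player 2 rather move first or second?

first

If Row leads: Player 2's best replies are A→Y, B→Z, C→X, D→X, E→X; Row's induced payoffs -3, 6, 0, 3, 7; outcome (E, X), payoffs (7, 6).
If Player 2 leads: Row's best replies are W→D, X→E, Y→C, Z→D; Player 2's induced payoffs -4, 6, -3, 7; outcome (D, Z), payoffs (9, 7).
Player 2 gets 7 moving first and 6 moving second, so Player 2 prefers to move first.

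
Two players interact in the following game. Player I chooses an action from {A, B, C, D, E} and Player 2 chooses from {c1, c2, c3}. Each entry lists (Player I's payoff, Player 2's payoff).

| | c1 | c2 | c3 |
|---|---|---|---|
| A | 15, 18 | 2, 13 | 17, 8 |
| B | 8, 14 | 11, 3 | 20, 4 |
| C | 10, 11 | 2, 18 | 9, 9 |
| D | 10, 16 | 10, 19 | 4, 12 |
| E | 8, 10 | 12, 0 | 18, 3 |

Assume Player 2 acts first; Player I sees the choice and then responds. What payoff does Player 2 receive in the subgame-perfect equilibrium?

18

Backward induction with Player 2 moving first.
- c1: Player I compares 15, 8, 10, 10, 8 and picks A; Player 2 would get 18.
- c2: Player I compares 2, 11, 2, 10, 12 and picks E; Player 2 would get 0.
- c3: Player I compares 17, 20, 9, 4, 18 and picks B; Player 2 would get 4.
Among 18, 0, 4, the best is 18 at c1. Subgame-perfect outcome: (A, c1) with payoffs (15, 18).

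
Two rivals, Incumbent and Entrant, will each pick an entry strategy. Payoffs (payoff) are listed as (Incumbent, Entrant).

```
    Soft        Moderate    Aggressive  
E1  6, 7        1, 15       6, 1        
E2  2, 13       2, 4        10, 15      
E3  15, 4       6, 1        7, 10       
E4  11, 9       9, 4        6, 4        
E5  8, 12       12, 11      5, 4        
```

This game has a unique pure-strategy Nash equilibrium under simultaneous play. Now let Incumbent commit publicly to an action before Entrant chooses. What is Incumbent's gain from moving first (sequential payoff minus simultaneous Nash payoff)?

Solve by backward induction (Incumbent leads).
- E1: Entrant compares 7, 15, 1 and picks Moderate; Incumbent would get 1.
- E2: Entrant compares 13, 4, 15 and picks Aggressive; Incumbent would get 10.
- E3: Entrant compares 4, 1, 10 and picks Aggressive; Incumbent would get 7.
- E4: Entrant compares 9, 4, 4 and picks Soft; Incumbent would get 11.
- E5: Entrant compares 12, 11, 4 and picks Soft; Incumbent would get 8.
Incumbent's induced payoffs are 1, 10, 7, 11, 8, so Incumbent commits to E4. Subgame-perfect outcome: (E4, Soft) with payoffs (11, 9).
Under simultaneous play:
Incumbent's best replies: Soft→E3; Moderate→E5; Aggressive→E2.
Entrant's best replies: E1→Moderate; E2→Aggressive; E3→Aggressive; E4→Soft; E5→Soft.
The unique mutual best reply is (E2, Aggressive), giving (10, 15).
Incumbent's commitment gain: 11 − 10 = 1.

1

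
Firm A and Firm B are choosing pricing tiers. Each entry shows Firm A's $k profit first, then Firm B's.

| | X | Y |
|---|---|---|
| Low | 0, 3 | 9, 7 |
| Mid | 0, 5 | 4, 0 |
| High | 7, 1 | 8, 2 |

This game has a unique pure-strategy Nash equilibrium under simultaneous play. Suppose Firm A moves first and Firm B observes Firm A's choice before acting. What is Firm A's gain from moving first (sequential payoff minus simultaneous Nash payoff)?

0

Work backward from Firm B's decision.
- Low: Firm B compares 3, 7 and picks Y; Firm A would get 9.
- Mid: Firm B compares 5, 0 and picks X; Firm A would get 0.
- High: Firm B compares 1, 2 and picks Y; Firm A would get 8.
Firm A's induced payoffs are 9, 0, 8, so Firm A commits to Low. Subgame-perfect outcome: (Low, Y) with payoffs (9, 7).
Now find the simultaneous Nash equilibrium.
Firm A's best replies: X→High; Y→Low.
Firm B's best replies: Low→Y; Mid→X; High→Y.
The unique mutual best reply is (Low, Y), giving (9, 7).
Firm A's commitment gain: 9 − 9 = 0.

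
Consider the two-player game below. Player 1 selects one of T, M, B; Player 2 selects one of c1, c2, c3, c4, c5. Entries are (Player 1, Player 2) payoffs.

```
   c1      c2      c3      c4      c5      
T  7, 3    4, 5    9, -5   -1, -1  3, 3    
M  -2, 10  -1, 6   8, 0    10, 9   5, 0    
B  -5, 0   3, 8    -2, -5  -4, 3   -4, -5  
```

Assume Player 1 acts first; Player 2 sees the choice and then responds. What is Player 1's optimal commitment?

Work backward from Player 2's decision.
- T → Player 2 plays c2 (best of 3, 5, -5, -1, 3); Player 1 gets 4.
- M → Player 2 plays c1 (best of 10, 6, 0, 9, 0); Player 1 gets -2.
- B → Player 2 plays c2 (best of 0, 8, -5, 3, -5); Player 1 gets 3.
Player 1's induced payoffs are 4, -2, 3, so Player 1 commits to T. Subgame-perfect outcome: (T, c2) with payoffs (4, 5).

T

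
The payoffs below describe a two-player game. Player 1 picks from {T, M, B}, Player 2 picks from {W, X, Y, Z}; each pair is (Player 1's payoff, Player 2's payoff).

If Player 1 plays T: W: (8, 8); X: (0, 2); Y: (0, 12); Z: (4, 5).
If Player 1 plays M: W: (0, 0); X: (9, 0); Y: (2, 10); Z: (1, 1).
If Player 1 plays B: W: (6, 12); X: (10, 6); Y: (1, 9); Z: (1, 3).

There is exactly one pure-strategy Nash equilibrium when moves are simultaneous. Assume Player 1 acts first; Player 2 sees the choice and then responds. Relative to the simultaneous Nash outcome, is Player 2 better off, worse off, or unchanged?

better off

Backward induction with Player 1 moving first.
- T: BR = Y, leader payoff 0.
- M: BR = Y, leader payoff 2.
- B: BR = W, leader payoff 6.
Player 1's induced payoffs are 0, 2, 6, so Player 1 commits to B. Subgame-perfect outcome: (B, W) with payoffs (6, 12).
For the simultaneous game, intersect best replies.
Player 1's best replies: W→T; X→B; Y→M; Z→T.
Player 2's best replies: T→Y; M→Y; B→W.
Only (M, Y) has each player best-responding; Nash payoffs (2, 10).
Player 2 earns 12 sequentially versus 10 at the Nash outcome: better off.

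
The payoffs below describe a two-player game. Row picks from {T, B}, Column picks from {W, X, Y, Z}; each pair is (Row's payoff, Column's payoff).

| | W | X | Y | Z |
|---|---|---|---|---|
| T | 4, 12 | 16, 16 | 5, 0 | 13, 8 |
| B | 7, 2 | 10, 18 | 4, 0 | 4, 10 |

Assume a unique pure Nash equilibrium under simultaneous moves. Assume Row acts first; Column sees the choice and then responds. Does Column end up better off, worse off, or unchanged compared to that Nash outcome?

Backward induction with Row moving first.
- T → Column plays X (best of 12, 16, 0, 8); Row gets 16.
- B → Column plays X (best of 2, 18, 0, 10); Row gets 10.
Row's induced payoffs are 16, 10, so Row commits to T. Subgame-perfect outcome: (T, X) with payoffs (16, 16).
For the simultaneous game, intersect best replies.
Row's best replies: W→B; X→T; Y→T; Z→T.
Column's best replies: T→X; B→X.
The unique mutual best reply is (T, X), giving (16, 16).
Column earns 16 sequentially versus 16 at the Nash outcome: unchanged.

unchanged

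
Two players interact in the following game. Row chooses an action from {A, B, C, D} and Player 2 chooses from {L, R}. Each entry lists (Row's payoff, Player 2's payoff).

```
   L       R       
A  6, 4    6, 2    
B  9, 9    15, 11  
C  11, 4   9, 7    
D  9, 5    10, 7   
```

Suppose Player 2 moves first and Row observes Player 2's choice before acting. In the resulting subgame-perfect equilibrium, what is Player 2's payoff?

Solve by backward induction (Player 2 leads).
- L: BR = C, leader payoff 4.
- R: BR = B, leader payoff 11.
Maximizing over 4, 11, Player 2 chooses R. Subgame-perfect outcome: (B, R) with payoffs (15, 11).

11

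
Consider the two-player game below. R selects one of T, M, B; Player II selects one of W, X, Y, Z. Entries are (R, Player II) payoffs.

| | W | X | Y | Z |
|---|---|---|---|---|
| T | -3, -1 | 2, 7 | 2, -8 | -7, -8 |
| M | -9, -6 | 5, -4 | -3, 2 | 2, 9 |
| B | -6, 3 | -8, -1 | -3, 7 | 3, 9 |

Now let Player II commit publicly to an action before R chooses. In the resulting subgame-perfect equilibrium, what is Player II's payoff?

9

Work backward from R's decision.
- W: BR = T, leader payoff -1.
- X: BR = M, leader payoff -4.
- Y: BR = T, leader payoff -8.
- Z: BR = B, leader payoff 9.
Among -1, -4, -8, 9, the best is 9 at Z. Subgame-perfect outcome: (B, Z) with payoffs (3, 9).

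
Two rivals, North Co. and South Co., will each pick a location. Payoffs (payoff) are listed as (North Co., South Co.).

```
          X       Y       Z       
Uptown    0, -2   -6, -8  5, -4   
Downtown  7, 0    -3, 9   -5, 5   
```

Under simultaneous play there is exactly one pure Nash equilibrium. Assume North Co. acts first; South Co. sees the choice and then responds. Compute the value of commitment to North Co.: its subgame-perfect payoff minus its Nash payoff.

3

Backward induction with North Co. moving first.
- Uptown: South Co. compares -2, -8, -4 and picks X; North Co. would get 0.
- Downtown: South Co. compares 0, 9, 5 and picks Y; North Co. would get -3.
Among 0, -3, the best is 0 at Uptown. Subgame-perfect outcome: (Uptown, X) with payoffs (0, -2).
Now find the simultaneous Nash equilibrium.
North Co.'s best replies: X→Downtown; Y→Downtown; Z→Uptown.
South Co.'s best replies: Uptown→X; Downtown→Y.
Only (Downtown, Y) has each player best-responding; Nash payoffs (-3, 9).
North Co.'s commitment gain: 0 − -3 = 3.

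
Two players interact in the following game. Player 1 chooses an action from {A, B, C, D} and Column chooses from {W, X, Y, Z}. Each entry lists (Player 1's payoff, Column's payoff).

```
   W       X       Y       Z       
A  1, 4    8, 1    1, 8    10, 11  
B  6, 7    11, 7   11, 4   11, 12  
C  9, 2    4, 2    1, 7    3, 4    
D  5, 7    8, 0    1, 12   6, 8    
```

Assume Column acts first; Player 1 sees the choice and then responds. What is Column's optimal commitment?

Z

Player 1 best-responds to each possible Column move:
- W → Player 1 plays C (best of 1, 6, 9, 5); Column gets 2.
- X → Player 1 plays B (best of 8, 11, 4, 8); Column gets 7.
- Y → Player 1 plays B (best of 1, 11, 1, 1); Column gets 4.
- Z → Player 1 plays B (best of 10, 11, 3, 6); Column gets 12.
Among 2, 7, 4, 12, the best is 12 at Z. Subgame-perfect outcome: (B, Z) with payoffs (11, 12).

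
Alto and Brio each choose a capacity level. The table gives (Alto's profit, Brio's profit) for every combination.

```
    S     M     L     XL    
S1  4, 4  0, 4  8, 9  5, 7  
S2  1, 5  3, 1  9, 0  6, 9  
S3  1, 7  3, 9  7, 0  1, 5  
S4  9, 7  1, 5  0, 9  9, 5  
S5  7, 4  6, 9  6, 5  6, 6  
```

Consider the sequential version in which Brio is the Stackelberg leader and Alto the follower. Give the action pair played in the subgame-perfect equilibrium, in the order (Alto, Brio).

(S5, M)

Alto best-responds to each possible Brio move:
- S → Alto plays S4 (best of 4, 1, 1, 9, 7); Brio gets 7.
- M → Alto plays S5 (best of 0, 3, 3, 1, 6); Brio gets 9.
- L → Alto plays S2 (best of 8, 9, 7, 0, 6); Brio gets 0.
- XL → Alto plays S4 (best of 5, 6, 1, 9, 6); Brio gets 5.
Brio's induced payoffs are 7, 9, 0, 5, so Brio commits to M. Subgame-perfect outcome: (S5, M) with payoffs (6, 9).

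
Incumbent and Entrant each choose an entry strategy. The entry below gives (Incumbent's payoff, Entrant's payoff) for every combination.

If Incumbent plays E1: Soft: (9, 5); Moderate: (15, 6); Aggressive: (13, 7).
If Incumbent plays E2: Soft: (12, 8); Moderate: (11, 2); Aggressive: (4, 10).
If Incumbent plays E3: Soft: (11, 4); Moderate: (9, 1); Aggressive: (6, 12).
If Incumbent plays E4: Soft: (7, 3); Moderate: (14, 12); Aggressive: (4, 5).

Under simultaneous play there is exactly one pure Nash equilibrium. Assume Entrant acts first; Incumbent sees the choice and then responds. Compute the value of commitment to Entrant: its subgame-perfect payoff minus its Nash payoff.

1

Solve by backward induction (Entrant leads).
- Soft: Incumbent compares 9, 12, 11, 7 and picks E2; Entrant would get 8.
- Moderate: Incumbent compares 15, 11, 9, 14 and picks E1; Entrant would get 6.
- Aggressive: Incumbent compares 13, 4, 6, 4 and picks E1; Entrant would get 7.
Maximizing over 8, 6, 7, Entrant chooses Soft. Subgame-perfect outcome: (E2, Soft) with payoffs (12, 8).
For the simultaneous game, intersect best replies.
Incumbent's best replies: Soft→E2; Moderate→E1; Aggressive→E1.
Entrant's best replies: E1→Aggressive; E2→Aggressive; E3→Aggressive; E4→Moderate.
Only (E1, Aggressive) has each player best-responding; Nash payoffs (13, 7).
Entrant's commitment gain: 8 − 7 = 1.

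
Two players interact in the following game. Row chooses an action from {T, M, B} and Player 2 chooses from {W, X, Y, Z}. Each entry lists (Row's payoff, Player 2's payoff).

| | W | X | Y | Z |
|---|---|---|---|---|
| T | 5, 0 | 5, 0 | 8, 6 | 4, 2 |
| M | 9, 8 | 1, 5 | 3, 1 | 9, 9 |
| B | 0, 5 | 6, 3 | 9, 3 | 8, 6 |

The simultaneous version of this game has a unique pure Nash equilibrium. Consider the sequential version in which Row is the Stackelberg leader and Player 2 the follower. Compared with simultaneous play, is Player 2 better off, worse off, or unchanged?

Solve by backward induction (Row leads).
- T: Player 2 compares 0, 0, 6, 2 and picks Y; Row would get 8.
- M: Player 2 compares 8, 5, 1, 9 and picks Z; Row would get 9.
- B: Player 2 compares 5, 3, 3, 6 and picks Z; Row would get 8.
Among 8, 9, 8, the best is 9 at M. Subgame-perfect outcome: (M, Z) with payoffs (9, 9).
Now find the simultaneous Nash equilibrium.
Row's best replies: W→M; X→B; Y→B; Z→M.
Player 2's best replies: T→Y; M→Z; B→Z.
The unique mutual best reply is (M, Z), giving (9, 9).
Player 2 earns 9 sequentially versus 9 at the Nash outcome: unchanged.

unchanged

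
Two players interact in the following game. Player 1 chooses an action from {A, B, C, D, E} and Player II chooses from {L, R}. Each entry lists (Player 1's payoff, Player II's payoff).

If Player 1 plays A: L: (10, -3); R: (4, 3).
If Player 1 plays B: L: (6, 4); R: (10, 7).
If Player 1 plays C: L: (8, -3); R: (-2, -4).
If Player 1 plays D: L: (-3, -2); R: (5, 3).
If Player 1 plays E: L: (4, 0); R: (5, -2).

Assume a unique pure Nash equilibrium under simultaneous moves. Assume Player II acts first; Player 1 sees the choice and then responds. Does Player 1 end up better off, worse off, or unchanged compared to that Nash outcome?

unchanged

Solve by backward induction (Player II leads).
- L: Player 1 compares 10, 6, 8, -3, 4 and picks A; Player II would get -3.
- R: Player 1 compares 4, 10, -2, 5, 5 and picks B; Player II would get 7.
Among -3, 7, the best is 7 at R. Subgame-perfect outcome: (B, R) with payoffs (10, 7).
Under simultaneous play:
Player 1's best replies: L→A; R→B.
Player II's best replies: A→R; B→R; C→L; D→R; E→L.
Only (B, R) has each player best-responding; Nash payoffs (10, 7).
Player 1 earns 10 sequentially versus 10 at the Nash outcome: unchanged.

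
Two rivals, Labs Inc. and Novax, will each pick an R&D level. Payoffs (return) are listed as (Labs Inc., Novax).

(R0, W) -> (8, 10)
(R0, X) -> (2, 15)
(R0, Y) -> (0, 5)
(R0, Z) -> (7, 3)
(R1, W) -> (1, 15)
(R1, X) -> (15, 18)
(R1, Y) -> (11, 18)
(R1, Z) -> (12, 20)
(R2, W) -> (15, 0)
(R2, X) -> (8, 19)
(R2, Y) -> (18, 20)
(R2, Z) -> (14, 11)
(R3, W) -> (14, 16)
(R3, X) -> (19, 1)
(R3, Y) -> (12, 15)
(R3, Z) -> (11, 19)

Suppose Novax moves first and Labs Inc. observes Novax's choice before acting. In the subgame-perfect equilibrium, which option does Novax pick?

Solve by backward induction (Novax leads).
- W → Labs Inc. plays R2 (best of 8, 1, 15, 14); Novax gets 0.
- X → Labs Inc. plays R3 (best of 2, 15, 8, 19); Novax gets 1.
- Y → Labs Inc. plays R2 (best of 0, 11, 18, 12); Novax gets 20.
- Z → Labs Inc. plays R2 (best of 7, 12, 14, 11); Novax gets 11.
Novax's induced payoffs are 0, 1, 20, 11, so Novax commits to Y. Subgame-perfect outcome: (R2, Y) with payoffs (18, 20).

Y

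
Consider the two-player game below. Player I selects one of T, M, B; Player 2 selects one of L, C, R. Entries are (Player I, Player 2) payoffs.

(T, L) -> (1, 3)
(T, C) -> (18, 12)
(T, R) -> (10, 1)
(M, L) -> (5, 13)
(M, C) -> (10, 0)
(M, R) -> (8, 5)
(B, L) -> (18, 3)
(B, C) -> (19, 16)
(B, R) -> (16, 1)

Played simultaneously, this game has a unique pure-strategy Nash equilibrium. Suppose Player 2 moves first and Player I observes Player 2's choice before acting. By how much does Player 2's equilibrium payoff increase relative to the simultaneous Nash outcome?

Work backward from Player I's decision.
- L: BR = B, leader payoff 3.
- C: BR = B, leader payoff 16.
- R: BR = B, leader payoff 1.
Player 2's induced payoffs are 3, 16, 1, so Player 2 commits to C. Subgame-perfect outcome: (B, C) with payoffs (19, 16).
Under simultaneous play:
Player I's best replies: L→B; C→B; R→B.
Player 2's best replies: T→C; M→L; B→C.
The unique mutual best reply is (B, C), giving (19, 16).
Player 2's commitment gain: 16 − 16 = 0.

0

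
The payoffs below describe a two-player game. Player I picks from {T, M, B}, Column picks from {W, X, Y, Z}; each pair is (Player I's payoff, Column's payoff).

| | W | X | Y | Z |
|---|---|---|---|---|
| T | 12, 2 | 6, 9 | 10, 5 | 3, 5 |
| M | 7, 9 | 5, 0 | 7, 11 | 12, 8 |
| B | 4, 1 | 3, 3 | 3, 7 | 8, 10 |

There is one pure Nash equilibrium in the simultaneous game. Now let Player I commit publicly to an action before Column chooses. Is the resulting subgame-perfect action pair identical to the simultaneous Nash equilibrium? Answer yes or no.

no

Solve by backward induction (Player I leads).
- T: Column compares 2, 9, 5, 5 and picks X; Player I would get 6.
- M: Column compares 9, 0, 11, 8 and picks Y; Player I would get 7.
- B: Column compares 1, 3, 7, 10 and picks Z; Player I would get 8.
Among 6, 7, 8, the best is 8 at B. Subgame-perfect outcome: (B, Z) with payoffs (8, 10).
Now find the simultaneous Nash equilibrium.
Player I's best replies: W→T; X→T; Y→T; Z→M.
Column's best replies: T→X; M→Y; B→Z.
The unique mutual best reply is (T, X), giving (6, 9).
Sequential outcome (B, Z) differs from the Nash profile (T, X).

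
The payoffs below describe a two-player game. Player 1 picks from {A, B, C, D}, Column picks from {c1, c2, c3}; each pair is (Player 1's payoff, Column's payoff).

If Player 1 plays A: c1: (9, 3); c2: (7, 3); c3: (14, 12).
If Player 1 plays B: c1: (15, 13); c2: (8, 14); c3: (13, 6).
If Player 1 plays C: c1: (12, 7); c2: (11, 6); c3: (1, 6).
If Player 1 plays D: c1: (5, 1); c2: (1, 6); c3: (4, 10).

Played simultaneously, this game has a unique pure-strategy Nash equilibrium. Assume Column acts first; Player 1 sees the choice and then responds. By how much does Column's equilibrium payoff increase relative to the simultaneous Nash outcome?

1

Solve by backward induction (Column leads).
- c1 → Player 1 plays B (best of 9, 15, 12, 5); Column gets 13.
- c2 → Player 1 plays C (best of 7, 8, 11, 1); Column gets 6.
- c3 → Player 1 plays A (best of 14, 13, 1, 4); Column gets 12.
Among 13, 6, 12, the best is 13 at c1. Subgame-perfect outcome: (B, c1) with payoffs (15, 13).
Now find the simultaneous Nash equilibrium.
Player 1's best replies: c1→B; c2→C; c3→A.
Column's best replies: A→c3; B→c2; C→c1; D→c3.
The unique mutual best reply is (A, c3), giving (14, 12).
Column's commitment gain: 13 − 12 = 1.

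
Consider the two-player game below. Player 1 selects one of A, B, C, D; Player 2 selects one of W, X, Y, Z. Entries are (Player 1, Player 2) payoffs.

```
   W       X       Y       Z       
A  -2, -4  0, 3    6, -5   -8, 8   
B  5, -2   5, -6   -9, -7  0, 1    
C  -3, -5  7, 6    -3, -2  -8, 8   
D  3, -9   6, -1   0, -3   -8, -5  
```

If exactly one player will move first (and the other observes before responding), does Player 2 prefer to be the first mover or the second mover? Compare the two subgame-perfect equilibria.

If Player 1 leads: Player 2's best replies are A→Z, B→Z, C→Z, D→X; Player 1's induced payoffs -8, 0, -8, 6; outcome (D, X), payoffs (6, -1).
If Player 2 leads: Player 1's best replies are W→B, X→C, Y→A, Z→B; Player 2's induced payoffs -2, 6, -5, 1; outcome (C, X), payoffs (7, 6).
Player 2 gets 6 moving first and -1 moving second, so Player 2 prefers to move first.

first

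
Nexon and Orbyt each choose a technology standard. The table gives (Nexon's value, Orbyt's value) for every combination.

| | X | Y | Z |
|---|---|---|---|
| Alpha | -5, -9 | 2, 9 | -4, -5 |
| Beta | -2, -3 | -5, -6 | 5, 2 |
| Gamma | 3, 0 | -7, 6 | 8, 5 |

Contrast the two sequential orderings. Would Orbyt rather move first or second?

If Nexon leads: Orbyt's best replies are Alpha→Y, Beta→Z, Gamma→Y; Nexon's induced payoffs 2, 5, -7; outcome (Beta, Z), payoffs (5, 2).
If Orbyt leads: Nexon's best replies are X→Gamma, Y→Alpha, Z→Gamma; Orbyt's induced payoffs 0, 9, 5; outcome (Alpha, Y), payoffs (2, 9).
Orbyt gets 9 moving first and 2 moving second, so Orbyt prefers to move first.

first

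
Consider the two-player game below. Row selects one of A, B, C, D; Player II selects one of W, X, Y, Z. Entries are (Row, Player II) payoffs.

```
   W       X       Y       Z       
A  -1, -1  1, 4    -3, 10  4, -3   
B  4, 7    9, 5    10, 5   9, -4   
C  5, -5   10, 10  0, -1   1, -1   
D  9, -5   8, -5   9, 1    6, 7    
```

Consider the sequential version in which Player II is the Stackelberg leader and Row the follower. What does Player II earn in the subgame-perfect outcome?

10

Solve by backward induction (Player II leads).
- W: Row compares -1, 4, 5, 9 and picks D; Player II would get -5.
- X: Row compares 1, 9, 10, 8 and picks C; Player II would get 10.
- Y: Row compares -3, 10, 0, 9 and picks B; Player II would get 5.
- Z: Row compares 4, 9, 1, 6 and picks B; Player II would get -4.
Player II's induced payoffs are -5, 10, 5, -4, so Player II commits to X. Subgame-perfect outcome: (C, X) with payoffs (10, 10).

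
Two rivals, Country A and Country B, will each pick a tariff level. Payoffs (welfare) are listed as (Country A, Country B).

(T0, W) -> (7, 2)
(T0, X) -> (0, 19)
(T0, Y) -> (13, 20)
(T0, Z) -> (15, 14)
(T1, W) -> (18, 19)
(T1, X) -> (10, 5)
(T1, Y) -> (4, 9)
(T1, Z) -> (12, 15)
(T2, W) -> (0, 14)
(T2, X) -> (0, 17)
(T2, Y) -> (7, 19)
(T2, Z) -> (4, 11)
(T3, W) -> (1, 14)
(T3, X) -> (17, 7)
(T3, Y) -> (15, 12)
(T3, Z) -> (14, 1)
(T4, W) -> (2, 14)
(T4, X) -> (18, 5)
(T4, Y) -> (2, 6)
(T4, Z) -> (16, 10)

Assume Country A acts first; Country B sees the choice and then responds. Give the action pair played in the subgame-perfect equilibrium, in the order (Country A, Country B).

Solve by backward induction (Country A leads).
- T0 → Country B plays Y (best of 2, 19, 20, 14); Country A gets 13.
- T1 → Country B plays W (best of 19, 5, 9, 15); Country A gets 18.
- T2 → Country B plays Y (best of 14, 17, 19, 11); Country A gets 7.
- T3 → Country B plays W (best of 14, 7, 12, 1); Country A gets 1.
- T4 → Country B plays W (best of 14, 5, 6, 10); Country A gets 2.
Maximizing over 13, 18, 7, 1, 2, Country A chooses T1. Subgame-perfect outcome: (T1, W) with payoffs (18, 19).

(T1, W)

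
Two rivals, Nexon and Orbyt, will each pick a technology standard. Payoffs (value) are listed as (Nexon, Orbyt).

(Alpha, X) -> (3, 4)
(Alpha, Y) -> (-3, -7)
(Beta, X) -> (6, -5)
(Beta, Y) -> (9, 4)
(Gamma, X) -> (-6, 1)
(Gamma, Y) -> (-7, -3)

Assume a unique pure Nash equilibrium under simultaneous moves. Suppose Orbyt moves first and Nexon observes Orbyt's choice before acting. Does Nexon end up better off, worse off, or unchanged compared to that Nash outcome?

unchanged

Solve by backward induction (Orbyt leads).
- X → Nexon plays Beta (best of 3, 6, -6); Orbyt gets -5.
- Y → Nexon plays Beta (best of -3, 9, -7); Orbyt gets 4.
Orbyt's induced payoffs are -5, 4, so Orbyt commits to Y. Subgame-perfect outcome: (Beta, Y) with payoffs (9, 4).
For the simultaneous game, intersect best replies.
Nexon's best replies: X→Beta; Y→Beta.
Orbyt's best replies: Alpha→X; Beta→Y; Gamma→X.
The unique mutual best reply is (Beta, Y), giving (9, 4).
Nexon earns 9 sequentially versus 9 at the Nash outcome: unchanged.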